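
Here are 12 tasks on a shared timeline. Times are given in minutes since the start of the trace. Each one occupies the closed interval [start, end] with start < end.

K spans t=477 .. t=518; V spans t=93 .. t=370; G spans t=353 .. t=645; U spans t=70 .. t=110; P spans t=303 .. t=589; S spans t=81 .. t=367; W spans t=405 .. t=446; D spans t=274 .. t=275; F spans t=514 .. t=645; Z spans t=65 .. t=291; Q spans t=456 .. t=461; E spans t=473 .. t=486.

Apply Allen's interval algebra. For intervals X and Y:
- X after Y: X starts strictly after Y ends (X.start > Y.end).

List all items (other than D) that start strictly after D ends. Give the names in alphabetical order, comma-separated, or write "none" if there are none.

E, F, G, K, P, Q, W

Target D = [t=274, t=275].
E [t=473, t=486] → after → yes.
F [t=514, t=645] → after → yes.
G [t=353, t=645] → after → yes.
K [t=477, t=518] → after → yes.
P [t=303, t=589] → after → yes.
Q [t=456, t=461] → after → yes.
S [t=81, t=367] → contains → no.
U [t=70, t=110] → before → no.
V [t=93, t=370] → contains → no.
W [t=405, t=446] → after → yes.
Z [t=65, t=291] → contains → no.
Result: E, F, G, K, P, Q, W.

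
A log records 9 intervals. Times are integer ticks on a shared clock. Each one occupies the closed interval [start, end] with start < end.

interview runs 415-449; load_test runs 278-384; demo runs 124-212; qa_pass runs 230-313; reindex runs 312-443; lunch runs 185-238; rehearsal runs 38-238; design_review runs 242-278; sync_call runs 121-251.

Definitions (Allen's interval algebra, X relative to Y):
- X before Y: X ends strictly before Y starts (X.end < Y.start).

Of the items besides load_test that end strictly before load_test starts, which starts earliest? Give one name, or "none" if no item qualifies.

Target load_test = [278, 384].
demo [124, 212] → before → candidate.
design_review [242, 278] → meets → excluded.
interview [415, 449] → after → excluded.
lunch [185, 238] → before → candidate.
qa_pass [230, 313] → overlaps → excluded.
rehearsal [38, 238] → before → candidate.
reindex [312, 443] → overlapped-by → excluded.
sync_call [121, 251] → before → candidate.
Among candidates, earliest start is 38 → rehearsal.

rehearsal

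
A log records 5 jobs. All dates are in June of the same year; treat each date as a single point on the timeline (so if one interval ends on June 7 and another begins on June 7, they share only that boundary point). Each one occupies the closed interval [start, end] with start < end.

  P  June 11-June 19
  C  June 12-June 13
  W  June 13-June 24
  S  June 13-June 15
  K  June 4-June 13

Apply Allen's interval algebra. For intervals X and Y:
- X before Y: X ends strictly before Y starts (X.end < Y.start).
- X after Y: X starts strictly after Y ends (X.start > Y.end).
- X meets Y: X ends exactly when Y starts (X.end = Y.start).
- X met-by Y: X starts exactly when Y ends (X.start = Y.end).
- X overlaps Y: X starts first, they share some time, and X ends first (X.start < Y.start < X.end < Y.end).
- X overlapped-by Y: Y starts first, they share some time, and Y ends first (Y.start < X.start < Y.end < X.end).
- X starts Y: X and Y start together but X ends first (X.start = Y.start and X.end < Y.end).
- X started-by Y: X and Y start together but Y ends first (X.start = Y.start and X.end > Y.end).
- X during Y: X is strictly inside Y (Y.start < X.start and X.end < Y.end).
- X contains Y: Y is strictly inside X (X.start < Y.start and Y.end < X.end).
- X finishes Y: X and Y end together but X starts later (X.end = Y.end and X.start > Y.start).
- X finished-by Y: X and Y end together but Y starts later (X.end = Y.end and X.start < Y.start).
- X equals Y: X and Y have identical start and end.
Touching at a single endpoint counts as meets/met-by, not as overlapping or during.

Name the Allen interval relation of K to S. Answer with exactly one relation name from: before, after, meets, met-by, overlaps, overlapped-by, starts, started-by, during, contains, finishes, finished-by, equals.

meets

K = [June 4, June 13]; S = [June 13, June 15].
Compare endpoints: K.start < S.start, K.start < S.end, K.end = S.start, K.end < S.end.
That pattern is 'meets'.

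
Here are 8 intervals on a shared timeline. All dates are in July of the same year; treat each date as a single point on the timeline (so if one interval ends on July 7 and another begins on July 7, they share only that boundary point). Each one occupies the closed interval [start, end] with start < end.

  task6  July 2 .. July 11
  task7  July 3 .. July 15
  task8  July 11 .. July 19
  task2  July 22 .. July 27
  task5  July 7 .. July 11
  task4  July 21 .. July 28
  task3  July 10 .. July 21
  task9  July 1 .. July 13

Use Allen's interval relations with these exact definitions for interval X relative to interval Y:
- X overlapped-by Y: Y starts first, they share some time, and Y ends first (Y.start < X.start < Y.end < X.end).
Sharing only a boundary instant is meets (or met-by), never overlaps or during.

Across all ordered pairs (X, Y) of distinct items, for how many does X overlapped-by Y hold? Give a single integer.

Checking all 56 ordered pairs for relation 'overlapped-by'; matching pairs in alphabetical order:
(task3, task5): task3 overlapped-by task5 ✓
(task3, task6): task3 overlapped-by task6 ✓
(task3, task7): task3 overlapped-by task7 ✓
(task3, task9): task3 overlapped-by task9 ✓
(task7, task6): task7 overlapped-by task6 ✓
(task7, task9): task7 overlapped-by task9 ✓
(task8, task7): task8 overlapped-by task7 ✓
(task8, task9): task8 overlapped-by task9 ✓
Count: 8.

8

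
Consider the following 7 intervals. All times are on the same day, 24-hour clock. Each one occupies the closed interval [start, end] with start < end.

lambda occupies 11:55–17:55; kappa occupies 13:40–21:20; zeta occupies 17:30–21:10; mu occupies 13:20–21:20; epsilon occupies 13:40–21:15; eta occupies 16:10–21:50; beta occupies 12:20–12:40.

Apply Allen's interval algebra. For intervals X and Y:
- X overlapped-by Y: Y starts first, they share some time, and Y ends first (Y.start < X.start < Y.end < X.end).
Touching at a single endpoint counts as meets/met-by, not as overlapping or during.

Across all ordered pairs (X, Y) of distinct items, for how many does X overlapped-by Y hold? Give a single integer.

Checking all 42 ordered pairs for relation 'overlapped-by'; matching pairs in alphabetical order:
(epsilon, lambda): epsilon overlapped-by lambda ✓
(eta, epsilon): eta overlapped-by epsilon ✓
(eta, kappa): eta overlapped-by kappa ✓
(eta, lambda): eta overlapped-by lambda ✓
(eta, mu): eta overlapped-by mu ✓
(kappa, lambda): kappa overlapped-by lambda ✓
(mu, lambda): mu overlapped-by lambda ✓
(zeta, lambda): zeta overlapped-by lambda ✓
Count: 8.

8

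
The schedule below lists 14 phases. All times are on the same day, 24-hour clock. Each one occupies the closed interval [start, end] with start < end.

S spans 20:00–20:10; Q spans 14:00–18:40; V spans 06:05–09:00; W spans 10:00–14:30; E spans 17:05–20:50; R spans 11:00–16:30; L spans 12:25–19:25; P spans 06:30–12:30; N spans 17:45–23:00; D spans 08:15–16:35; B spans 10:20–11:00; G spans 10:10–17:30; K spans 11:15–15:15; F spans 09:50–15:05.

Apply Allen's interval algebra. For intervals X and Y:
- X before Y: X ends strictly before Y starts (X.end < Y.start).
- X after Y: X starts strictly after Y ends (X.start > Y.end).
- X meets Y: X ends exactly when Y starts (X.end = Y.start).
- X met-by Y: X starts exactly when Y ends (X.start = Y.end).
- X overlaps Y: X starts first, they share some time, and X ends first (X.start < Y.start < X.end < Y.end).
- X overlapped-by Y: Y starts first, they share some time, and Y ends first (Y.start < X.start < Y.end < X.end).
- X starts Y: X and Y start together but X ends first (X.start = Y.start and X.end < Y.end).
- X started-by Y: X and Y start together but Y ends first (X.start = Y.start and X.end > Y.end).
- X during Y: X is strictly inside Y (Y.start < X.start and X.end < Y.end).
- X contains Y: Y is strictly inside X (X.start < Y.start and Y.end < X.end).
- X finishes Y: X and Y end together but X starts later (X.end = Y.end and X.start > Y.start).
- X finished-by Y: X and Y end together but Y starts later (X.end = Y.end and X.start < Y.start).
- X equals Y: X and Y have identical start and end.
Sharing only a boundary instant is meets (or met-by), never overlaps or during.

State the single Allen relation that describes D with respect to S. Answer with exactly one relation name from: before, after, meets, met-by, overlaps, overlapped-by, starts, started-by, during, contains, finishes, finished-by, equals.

before

D = [08:15, 16:35]; S = [20:00, 20:10].
Compare endpoints: D.start < S.start, D.start < S.end, D.end < S.start, D.end < S.end.
That pattern is 'before'.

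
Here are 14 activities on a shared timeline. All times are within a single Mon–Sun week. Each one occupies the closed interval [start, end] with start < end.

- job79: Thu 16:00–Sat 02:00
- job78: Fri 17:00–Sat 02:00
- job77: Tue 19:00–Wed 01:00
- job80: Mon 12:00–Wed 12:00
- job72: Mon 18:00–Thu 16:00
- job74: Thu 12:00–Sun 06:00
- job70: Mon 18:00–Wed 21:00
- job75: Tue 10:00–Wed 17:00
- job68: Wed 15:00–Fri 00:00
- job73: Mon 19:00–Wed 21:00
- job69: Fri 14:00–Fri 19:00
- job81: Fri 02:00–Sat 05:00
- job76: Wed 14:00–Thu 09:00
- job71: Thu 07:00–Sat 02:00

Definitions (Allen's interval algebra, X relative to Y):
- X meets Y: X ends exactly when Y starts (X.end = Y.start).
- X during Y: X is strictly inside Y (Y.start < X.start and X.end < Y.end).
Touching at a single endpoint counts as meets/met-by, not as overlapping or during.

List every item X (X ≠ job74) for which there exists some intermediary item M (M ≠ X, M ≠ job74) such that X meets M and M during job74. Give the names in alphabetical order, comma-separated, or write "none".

job72

Target job74 = [Thu 12:00, Sun 06:00].
Intermediaries M with M during job74: job69, job78, job79, job81.
Via job69 — items with X meets job69: none.
Via job78 — items with X meets job78: none.
Via job79 — items with X meets job79: job72.
Via job81 — items with X meets job81: none.
Union: job72.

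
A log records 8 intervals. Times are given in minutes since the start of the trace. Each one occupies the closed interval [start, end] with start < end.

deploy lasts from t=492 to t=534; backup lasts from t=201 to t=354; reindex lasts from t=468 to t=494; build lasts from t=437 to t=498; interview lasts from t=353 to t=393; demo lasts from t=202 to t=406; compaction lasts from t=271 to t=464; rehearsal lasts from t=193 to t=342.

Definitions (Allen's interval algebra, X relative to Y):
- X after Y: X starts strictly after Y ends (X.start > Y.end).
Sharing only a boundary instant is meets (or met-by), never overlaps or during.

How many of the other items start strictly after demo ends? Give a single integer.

Target demo = [t=202, t=406].
backup [t=201, t=354] → overlaps → no.
build [t=437, t=498] → after → counts.
compaction [t=271, t=464] → overlapped-by → no.
deploy [t=492, t=534] → after → counts.
interview [t=353, t=393] → during → no.
rehearsal [t=193, t=342] → overlaps → no.
reindex [t=468, t=494] → after → counts.
Total: 3.

3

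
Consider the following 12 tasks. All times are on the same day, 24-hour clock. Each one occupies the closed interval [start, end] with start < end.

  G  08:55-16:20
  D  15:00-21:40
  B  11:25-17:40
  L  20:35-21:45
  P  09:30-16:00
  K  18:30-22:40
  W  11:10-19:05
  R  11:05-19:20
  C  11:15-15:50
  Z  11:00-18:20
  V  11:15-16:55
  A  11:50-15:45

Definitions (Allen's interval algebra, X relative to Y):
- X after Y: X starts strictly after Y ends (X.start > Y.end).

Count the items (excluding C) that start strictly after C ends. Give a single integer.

2

Target C = [11:15, 15:50].
A [11:50, 15:45] → during → no.
B [11:25, 17:40] → overlapped-by → no.
D [15:00, 21:40] → overlapped-by → no.
G [08:55, 16:20] → contains → no.
K [18:30, 22:40] → after → counts.
L [20:35, 21:45] → after → counts.
P [09:30, 16:00] → contains → no.
R [11:05, 19:20] → contains → no.
V [11:15, 16:55] → started-by → no.
W [11:10, 19:05] → contains → no.
Z [11:00, 18:20] → contains → no.
Total: 2.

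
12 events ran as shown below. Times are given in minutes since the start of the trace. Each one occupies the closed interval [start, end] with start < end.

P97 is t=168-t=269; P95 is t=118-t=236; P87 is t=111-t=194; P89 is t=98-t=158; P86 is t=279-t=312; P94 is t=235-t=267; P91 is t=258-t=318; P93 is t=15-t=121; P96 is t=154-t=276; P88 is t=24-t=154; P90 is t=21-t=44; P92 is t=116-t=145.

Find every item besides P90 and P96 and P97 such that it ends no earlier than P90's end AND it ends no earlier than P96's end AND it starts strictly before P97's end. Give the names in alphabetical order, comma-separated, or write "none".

P91

Conditions: its end is no earlier than P90's end (X.end >= t=44) AND its end is no earlier than P96's end (X.end >= t=276) AND its start is strictly before P97's end (X.start < t=269).
P86: end t=312 >= t=44? ✓; end t=312 >= t=276? ✓; start t=279 < t=269? ✗ → no.
P87: end t=194 >= t=44? ✓; end t=194 >= t=276? ✗; start t=111 < t=269? ✓ → no.
P88: end t=154 >= t=44? ✓; end t=154 >= t=276? ✗; start t=24 < t=269? ✓ → no.
P89: end t=158 >= t=44? ✓; end t=158 >= t=276? ✗; start t=98 < t=269? ✓ → no.
P91: end t=318 >= t=44? ✓; end t=318 >= t=276? ✓; start t=258 < t=269? ✓ → yes.
P92: end t=145 >= t=44? ✓; end t=145 >= t=276? ✗; start t=116 < t=269? ✓ → no.
P93: end t=121 >= t=44? ✓; end t=121 >= t=276? ✗; start t=15 < t=269? ✓ → no.
P94: end t=267 >= t=44? ✓; end t=267 >= t=276? ✗; start t=235 < t=269? ✓ → no.
P95: end t=236 >= t=44? ✓; end t=236 >= t=276? ✗; start t=118 < t=269? ✓ → no.
Result: P91.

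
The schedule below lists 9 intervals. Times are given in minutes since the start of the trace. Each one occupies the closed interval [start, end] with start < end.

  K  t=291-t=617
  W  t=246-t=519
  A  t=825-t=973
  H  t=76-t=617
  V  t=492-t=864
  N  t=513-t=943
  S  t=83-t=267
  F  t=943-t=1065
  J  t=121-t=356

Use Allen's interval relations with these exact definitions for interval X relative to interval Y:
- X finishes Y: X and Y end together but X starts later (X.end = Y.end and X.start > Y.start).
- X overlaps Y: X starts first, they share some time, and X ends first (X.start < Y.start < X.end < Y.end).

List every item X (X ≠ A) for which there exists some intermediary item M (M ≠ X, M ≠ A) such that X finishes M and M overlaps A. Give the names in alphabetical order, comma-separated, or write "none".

none

Target A = [t=825, t=973].
Intermediaries M with M overlaps A: N, V.
Via N — items with X finishes N: none.
Via V — items with X finishes V: none.
Union: none.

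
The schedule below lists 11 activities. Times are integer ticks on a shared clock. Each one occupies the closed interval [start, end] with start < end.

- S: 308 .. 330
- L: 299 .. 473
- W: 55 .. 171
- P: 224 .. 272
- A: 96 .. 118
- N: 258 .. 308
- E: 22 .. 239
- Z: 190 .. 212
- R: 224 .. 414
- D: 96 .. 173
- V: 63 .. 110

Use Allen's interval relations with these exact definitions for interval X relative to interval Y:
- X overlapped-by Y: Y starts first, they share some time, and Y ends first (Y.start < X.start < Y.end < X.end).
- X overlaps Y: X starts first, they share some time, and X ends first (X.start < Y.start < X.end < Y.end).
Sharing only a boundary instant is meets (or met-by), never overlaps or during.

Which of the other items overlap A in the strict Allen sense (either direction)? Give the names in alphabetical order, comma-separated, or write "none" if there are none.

V

Target A = [96, 118].
D [96, 173] → started-by → no.
E [22, 239] → contains → no.
L [299, 473] → after → no.
N [258, 308] → after → no.
P [224, 272] → after → no.
R [224, 414] → after → no.
S [308, 330] → after → no.
V [63, 110] → overlaps → yes.
W [55, 171] → contains → no.
Z [190, 212] → after → no.
Result: V.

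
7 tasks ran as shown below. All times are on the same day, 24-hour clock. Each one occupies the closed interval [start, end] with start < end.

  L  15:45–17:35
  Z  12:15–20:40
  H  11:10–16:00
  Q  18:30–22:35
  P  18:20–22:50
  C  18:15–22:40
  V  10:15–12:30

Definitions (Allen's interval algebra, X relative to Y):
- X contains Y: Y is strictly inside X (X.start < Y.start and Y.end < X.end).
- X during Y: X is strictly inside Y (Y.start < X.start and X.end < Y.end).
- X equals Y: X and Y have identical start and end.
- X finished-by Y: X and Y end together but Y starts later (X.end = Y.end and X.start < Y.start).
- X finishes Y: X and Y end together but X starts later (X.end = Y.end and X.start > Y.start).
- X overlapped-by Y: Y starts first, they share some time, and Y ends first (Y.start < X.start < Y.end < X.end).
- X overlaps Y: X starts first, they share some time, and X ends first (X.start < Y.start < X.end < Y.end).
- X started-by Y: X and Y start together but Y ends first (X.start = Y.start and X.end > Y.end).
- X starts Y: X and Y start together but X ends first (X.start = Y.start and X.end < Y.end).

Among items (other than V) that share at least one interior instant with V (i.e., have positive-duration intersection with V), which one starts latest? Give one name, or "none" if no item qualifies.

Target V = [10:15, 12:30].
C [18:15, 22:40] → after → excluded.
H [11:10, 16:00] → overlapped-by → candidate.
L [15:45, 17:35] → after → excluded.
P [18:20, 22:50] → after → excluded.
Q [18:30, 22:35] → after → excluded.
Z [12:15, 20:40] → overlapped-by → candidate.
Among candidates, latest start is 12:15 → Z.

Z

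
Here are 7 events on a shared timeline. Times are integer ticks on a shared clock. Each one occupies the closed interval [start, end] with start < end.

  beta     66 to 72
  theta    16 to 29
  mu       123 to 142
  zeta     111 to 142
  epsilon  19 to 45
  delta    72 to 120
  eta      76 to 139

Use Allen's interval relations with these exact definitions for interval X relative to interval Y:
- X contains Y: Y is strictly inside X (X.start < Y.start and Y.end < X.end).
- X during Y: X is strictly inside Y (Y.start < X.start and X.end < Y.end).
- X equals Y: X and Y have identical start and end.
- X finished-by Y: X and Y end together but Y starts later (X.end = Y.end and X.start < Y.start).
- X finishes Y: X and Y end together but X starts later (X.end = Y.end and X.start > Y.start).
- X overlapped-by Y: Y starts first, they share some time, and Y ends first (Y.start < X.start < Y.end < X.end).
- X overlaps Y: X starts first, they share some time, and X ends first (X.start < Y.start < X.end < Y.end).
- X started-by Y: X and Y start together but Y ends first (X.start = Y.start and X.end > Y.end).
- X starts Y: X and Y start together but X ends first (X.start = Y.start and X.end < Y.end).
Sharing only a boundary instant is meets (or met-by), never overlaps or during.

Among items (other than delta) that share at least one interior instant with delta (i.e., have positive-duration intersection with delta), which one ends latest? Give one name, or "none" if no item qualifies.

zeta

Target delta = [72, 120].
beta [66, 72] → meets → excluded.
epsilon [19, 45] → before → excluded.
eta [76, 139] → overlapped-by → candidate.
mu [123, 142] → after → excluded.
theta [16, 29] → before → excluded.
zeta [111, 142] → overlapped-by → candidate.
Among candidates, latest end is 142 → zeta.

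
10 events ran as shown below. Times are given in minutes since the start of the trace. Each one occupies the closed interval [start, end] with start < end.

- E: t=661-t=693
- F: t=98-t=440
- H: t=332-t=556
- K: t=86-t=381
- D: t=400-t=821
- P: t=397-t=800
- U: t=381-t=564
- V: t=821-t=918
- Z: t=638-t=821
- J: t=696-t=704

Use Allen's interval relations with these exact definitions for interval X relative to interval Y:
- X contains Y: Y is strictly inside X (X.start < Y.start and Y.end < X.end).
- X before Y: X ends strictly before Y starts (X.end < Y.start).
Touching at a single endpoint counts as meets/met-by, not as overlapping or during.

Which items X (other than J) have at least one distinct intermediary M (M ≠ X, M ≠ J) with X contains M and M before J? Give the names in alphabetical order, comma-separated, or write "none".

D, P, Z

Target J = [t=696, t=704].
Intermediaries M with M before J: E, F, H, K, U.
Via E — items with X contains E: D, P, Z.
Via F — items with X contains F: none.
Via H — items with X contains H: none.
Via K — items with X contains K: none.
Via U — items with X contains U: none.
Union: D, P, Z.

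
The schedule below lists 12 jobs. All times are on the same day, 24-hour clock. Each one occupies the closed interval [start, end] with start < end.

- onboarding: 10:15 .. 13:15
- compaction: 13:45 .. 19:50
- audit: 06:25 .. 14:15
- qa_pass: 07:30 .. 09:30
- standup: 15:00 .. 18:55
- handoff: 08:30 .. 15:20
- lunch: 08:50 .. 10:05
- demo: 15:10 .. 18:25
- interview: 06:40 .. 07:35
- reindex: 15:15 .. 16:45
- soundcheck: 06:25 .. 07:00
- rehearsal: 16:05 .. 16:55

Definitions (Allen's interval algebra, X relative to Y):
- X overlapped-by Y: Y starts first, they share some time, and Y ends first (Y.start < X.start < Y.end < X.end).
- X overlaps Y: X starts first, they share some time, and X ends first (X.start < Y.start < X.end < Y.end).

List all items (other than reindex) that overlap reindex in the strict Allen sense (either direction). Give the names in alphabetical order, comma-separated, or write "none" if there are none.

handoff, rehearsal

Target reindex = [15:15, 16:45].
audit [06:25, 14:15] → before → no.
compaction [13:45, 19:50] → contains → no.
demo [15:10, 18:25] → contains → no.
handoff [08:30, 15:20] → overlaps → yes.
interview [06:40, 07:35] → before → no.
lunch [08:50, 10:05] → before → no.
onboarding [10:15, 13:15] → before → no.
qa_pass [07:30, 09:30] → before → no.
rehearsal [16:05, 16:55] → overlapped-by → yes.
soundcheck [06:25, 07:00] → before → no.
standup [15:00, 18:55] → contains → no.
Result: handoff, rehearsal.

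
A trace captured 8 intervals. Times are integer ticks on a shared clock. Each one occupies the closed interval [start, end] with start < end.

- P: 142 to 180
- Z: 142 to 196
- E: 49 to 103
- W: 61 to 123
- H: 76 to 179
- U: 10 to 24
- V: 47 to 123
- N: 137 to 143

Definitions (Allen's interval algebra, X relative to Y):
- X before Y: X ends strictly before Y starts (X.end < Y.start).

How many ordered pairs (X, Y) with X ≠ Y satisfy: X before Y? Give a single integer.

16

Checking all 56 ordered pairs for relation 'before'; matching pairs in alphabetical order:
(E, N): E before N ✓
(E, P): E before P ✓
(E, Z): E before Z ✓
(U, E): U before E ✓
(U, H): U before H ✓
(U, N): U before N ✓
(U, P): U before P ✓
(U, V): U before V ✓
(U, W): U before W ✓
(U, Z): U before Z ✓
(V, N): V before N ✓
(V, P): V before P ✓
(V, Z): V before Z ✓
(W, N): W before N ✓
(W, P): W before P ✓
(W, Z): W before Z ✓
Count: 16.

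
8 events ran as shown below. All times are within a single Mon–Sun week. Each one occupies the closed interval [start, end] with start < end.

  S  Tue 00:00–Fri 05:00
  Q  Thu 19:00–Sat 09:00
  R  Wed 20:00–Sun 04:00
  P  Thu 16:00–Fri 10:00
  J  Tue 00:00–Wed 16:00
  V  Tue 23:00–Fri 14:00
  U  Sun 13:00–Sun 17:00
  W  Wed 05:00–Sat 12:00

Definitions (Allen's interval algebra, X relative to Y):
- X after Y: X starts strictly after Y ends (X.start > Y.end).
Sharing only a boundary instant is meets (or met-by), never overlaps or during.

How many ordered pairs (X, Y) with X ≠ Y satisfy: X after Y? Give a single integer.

10

Checking all 56 ordered pairs for relation 'after'; matching pairs in alphabetical order:
(P, J): P after J ✓
(Q, J): Q after J ✓
(R, J): R after J ✓
(U, J): U after J ✓
(U, P): U after P ✓
(U, Q): U after Q ✓
(U, R): U after R ✓
(U, S): U after S ✓
(U, V): U after V ✓
(U, W): U after W ✓
Count: 10.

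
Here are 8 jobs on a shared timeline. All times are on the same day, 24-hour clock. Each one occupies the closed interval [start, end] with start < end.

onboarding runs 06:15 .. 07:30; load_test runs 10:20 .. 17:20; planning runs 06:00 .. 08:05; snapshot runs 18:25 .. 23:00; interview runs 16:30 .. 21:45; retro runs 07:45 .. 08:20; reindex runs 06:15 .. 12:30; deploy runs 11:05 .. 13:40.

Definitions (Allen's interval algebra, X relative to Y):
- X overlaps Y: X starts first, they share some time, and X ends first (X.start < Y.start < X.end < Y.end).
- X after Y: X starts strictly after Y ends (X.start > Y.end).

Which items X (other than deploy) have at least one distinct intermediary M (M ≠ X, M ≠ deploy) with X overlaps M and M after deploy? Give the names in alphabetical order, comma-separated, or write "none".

interview, load_test

Target deploy = [11:05, 13:40].
Intermediaries M with M after deploy: interview, snapshot.
Via interview — items with X overlaps interview: load_test.
Via snapshot — items with X overlaps snapshot: interview.
Union: interview, load_test.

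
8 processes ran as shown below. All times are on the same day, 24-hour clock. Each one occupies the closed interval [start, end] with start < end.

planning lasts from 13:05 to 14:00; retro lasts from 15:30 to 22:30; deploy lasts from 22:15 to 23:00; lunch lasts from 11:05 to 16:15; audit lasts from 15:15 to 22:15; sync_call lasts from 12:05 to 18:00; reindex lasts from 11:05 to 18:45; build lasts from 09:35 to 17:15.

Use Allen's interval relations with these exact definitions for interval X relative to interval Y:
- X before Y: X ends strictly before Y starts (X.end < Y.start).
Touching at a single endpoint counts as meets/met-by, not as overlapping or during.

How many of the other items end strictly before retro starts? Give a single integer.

1

Target retro = [15:30, 22:30].
audit [15:15, 22:15] → overlaps → no.
build [09:35, 17:15] → overlaps → no.
deploy [22:15, 23:00] → overlapped-by → no.
lunch [11:05, 16:15] → overlaps → no.
planning [13:05, 14:00] → before → counts.
reindex [11:05, 18:45] → overlaps → no.
sync_call [12:05, 18:00] → overlaps → no.
Total: 1.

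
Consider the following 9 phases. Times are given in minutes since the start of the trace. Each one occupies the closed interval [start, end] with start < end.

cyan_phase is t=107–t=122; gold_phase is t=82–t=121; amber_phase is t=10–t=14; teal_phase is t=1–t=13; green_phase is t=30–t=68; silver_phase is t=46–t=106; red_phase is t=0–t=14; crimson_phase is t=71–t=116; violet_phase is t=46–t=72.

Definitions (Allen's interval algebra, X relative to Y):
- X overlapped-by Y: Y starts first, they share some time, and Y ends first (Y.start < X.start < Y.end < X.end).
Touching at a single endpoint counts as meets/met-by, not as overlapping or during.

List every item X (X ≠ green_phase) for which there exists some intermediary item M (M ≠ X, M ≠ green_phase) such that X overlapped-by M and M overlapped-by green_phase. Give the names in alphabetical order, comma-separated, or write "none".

Target green_phase = [t=30, t=68].
Intermediaries M with M overlapped-by green_phase: silver_phase, violet_phase.
Via silver_phase — items with X overlapped-by silver_phase: crimson_phase, gold_phase.
Via violet_phase — items with X overlapped-by violet_phase: crimson_phase.
Union: crimson_phase, gold_phase.

crimson_phase, gold_phase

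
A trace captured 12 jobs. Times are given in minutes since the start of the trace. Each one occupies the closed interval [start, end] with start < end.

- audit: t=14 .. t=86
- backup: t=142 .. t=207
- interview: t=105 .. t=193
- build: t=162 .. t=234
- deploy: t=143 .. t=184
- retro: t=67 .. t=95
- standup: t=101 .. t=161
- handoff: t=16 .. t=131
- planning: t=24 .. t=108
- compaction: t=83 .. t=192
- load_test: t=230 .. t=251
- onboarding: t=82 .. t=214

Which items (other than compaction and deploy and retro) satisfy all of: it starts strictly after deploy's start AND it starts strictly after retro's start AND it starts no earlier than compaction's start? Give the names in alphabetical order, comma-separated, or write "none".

build, load_test

Conditions: its start is strictly after deploy's start (X.start > t=143) AND its start is strictly after retro's start (X.start > t=67) AND its start is no earlier than compaction's start (X.start >= t=83).
audit: start t=14 > t=143? ✗; start t=14 > t=67? ✗; start t=14 >= t=83? ✗ → no.
backup: start t=142 > t=143? ✗; start t=142 > t=67? ✓; start t=142 >= t=83? ✓ → no.
build: start t=162 > t=143? ✓; start t=162 > t=67? ✓; start t=162 >= t=83? ✓ → yes.
handoff: start t=16 > t=143? ✗; start t=16 > t=67? ✗; start t=16 >= t=83? ✗ → no.
interview: start t=105 > t=143? ✗; start t=105 > t=67? ✓; start t=105 >= t=83? ✓ → no.
load_test: start t=230 > t=143? ✓; start t=230 > t=67? ✓; start t=230 >= t=83? ✓ → yes.
onboarding: start t=82 > t=143? ✗; start t=82 > t=67? ✓; start t=82 >= t=83? ✗ → no.
planning: start t=24 > t=143? ✗; start t=24 > t=67? ✗; start t=24 >= t=83? ✗ → no.
standup: start t=101 > t=143? ✗; start t=101 > t=67? ✓; start t=101 >= t=83? ✓ → no.
Result: build, load_test.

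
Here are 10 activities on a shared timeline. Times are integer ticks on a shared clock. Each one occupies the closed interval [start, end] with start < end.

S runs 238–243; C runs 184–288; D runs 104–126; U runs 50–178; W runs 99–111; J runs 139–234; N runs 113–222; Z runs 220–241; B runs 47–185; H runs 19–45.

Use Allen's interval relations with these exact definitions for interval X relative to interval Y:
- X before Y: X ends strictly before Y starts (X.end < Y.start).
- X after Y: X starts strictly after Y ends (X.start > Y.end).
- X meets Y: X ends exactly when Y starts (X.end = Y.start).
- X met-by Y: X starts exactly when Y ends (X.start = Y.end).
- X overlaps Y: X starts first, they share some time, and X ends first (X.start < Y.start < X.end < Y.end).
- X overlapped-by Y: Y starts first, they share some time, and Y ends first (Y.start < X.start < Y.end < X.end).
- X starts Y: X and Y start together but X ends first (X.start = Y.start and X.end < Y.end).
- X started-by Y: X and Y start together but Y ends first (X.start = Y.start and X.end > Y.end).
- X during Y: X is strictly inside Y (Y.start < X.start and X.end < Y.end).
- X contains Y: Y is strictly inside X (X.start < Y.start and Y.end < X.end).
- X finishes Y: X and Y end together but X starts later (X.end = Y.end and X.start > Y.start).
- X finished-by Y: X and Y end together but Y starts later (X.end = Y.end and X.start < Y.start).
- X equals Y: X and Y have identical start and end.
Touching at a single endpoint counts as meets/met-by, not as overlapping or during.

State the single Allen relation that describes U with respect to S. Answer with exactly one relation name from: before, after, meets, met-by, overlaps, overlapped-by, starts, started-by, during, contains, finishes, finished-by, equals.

before

U = [50, 178]; S = [238, 243].
Compare endpoints: U.start < S.start, U.start < S.end, U.end < S.start, U.end < S.end.
That pattern is 'before'.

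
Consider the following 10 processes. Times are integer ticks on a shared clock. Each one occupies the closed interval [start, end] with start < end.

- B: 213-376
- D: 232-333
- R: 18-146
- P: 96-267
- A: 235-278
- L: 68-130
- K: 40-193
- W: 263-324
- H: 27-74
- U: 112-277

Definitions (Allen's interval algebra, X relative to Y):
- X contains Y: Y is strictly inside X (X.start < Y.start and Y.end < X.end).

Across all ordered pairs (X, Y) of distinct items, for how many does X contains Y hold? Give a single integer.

8

Checking all 90 ordered pairs for relation 'contains'; matching pairs in alphabetical order:
(B, A): B contains A ✓
(B, D): B contains D ✓
(B, W): B contains W ✓
(D, A): D contains A ✓
(D, W): D contains W ✓
(K, L): K contains L ✓
(R, H): R contains H ✓
(R, L): R contains L ✓
Count: 8.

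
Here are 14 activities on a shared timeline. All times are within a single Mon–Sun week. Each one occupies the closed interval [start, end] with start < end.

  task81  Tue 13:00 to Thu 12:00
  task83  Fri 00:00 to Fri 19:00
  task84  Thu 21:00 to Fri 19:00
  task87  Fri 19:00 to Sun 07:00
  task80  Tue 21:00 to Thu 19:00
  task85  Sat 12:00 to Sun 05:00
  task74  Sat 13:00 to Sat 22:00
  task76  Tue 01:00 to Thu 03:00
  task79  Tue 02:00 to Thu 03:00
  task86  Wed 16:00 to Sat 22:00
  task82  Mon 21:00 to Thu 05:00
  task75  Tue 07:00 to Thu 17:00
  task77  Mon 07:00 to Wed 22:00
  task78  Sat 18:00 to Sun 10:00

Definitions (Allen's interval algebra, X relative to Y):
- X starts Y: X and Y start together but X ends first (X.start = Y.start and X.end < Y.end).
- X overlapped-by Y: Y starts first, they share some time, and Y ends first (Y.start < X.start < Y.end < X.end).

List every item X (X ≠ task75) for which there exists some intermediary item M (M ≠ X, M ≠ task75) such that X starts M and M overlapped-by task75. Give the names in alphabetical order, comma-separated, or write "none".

none

Target task75 = [Tue 07:00, Thu 17:00].
Intermediaries M with M overlapped-by task75: task80, task86.
Via task80 — items with X starts task80: none.
Via task86 — items with X starts task86: none.
Union: none.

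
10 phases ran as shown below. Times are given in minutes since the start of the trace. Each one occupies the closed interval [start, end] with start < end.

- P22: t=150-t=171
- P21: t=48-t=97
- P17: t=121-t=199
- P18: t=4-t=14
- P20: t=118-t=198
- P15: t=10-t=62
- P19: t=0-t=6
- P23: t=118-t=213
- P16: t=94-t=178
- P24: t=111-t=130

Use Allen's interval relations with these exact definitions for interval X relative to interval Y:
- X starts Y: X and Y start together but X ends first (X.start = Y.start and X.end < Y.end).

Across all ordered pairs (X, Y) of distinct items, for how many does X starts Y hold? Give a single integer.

Checking all 90 ordered pairs for relation 'starts'; matching pairs in alphabetical order:
(P20, P23): P20 starts P23 ✓
Count: 1.

1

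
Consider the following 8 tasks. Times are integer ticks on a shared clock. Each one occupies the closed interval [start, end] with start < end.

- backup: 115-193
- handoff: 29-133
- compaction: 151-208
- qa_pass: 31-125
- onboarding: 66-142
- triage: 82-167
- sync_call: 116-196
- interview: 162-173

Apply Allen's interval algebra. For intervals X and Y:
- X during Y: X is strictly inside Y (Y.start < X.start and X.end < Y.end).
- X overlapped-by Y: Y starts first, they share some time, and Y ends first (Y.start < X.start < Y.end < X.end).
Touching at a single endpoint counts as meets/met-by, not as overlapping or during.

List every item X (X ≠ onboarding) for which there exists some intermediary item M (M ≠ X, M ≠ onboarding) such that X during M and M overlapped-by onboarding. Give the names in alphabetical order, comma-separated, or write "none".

interview

Target onboarding = [66, 142].
Intermediaries M with M overlapped-by onboarding: backup, sync_call, triage.
Via backup — items with X during backup: interview.
Via sync_call — items with X during sync_call: interview.
Via triage — items with X during triage: none.
Union: interview.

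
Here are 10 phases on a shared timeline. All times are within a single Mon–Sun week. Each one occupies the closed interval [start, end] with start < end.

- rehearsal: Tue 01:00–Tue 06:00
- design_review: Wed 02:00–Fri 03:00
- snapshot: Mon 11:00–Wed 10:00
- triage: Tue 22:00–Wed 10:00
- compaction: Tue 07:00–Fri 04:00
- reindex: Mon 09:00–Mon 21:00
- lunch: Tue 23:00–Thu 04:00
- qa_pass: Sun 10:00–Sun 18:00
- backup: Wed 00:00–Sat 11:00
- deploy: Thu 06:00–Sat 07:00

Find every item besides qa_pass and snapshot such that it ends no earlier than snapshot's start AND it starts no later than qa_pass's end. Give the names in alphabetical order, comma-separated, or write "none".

backup, compaction, deploy, design_review, lunch, rehearsal, reindex, triage

Conditions: its end is no earlier than snapshot's start (X.end >= Mon 11:00) AND its start is no later than qa_pass's end (X.start <= Sun 18:00).
backup: end Sat 11:00 >= Mon 11:00? ✓; start Wed 00:00 <= Sun 18:00? ✓ → yes.
compaction: end Fri 04:00 >= Mon 11:00? ✓; start Tue 07:00 <= Sun 18:00? ✓ → yes.
deploy: end Sat 07:00 >= Mon 11:00? ✓; start Thu 06:00 <= Sun 18:00? ✓ → yes.
design_review: end Fri 03:00 >= Mon 11:00? ✓; start Wed 02:00 <= Sun 18:00? ✓ → yes.
lunch: end Thu 04:00 >= Mon 11:00? ✓; start Tue 23:00 <= Sun 18:00? ✓ → yes.
rehearsal: end Tue 06:00 >= Mon 11:00? ✓; start Tue 01:00 <= Sun 18:00? ✓ → yes.
reindex: end Mon 21:00 >= Mon 11:00? ✓; start Mon 09:00 <= Sun 18:00? ✓ → yes.
triage: end Wed 10:00 >= Mon 11:00? ✓; start Tue 22:00 <= Sun 18:00? ✓ → yes.
Result: backup, compaction, deploy, design_review, lunch, rehearsal, reindex, triage.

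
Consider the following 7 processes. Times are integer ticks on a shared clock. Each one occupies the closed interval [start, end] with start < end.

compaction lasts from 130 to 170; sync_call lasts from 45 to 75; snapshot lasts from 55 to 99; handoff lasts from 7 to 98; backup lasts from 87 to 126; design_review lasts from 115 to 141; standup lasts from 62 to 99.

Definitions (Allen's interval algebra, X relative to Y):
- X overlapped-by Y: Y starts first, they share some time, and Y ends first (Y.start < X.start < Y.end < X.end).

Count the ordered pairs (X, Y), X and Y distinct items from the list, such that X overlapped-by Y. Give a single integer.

Checking all 42 ordered pairs for relation 'overlapped-by'; matching pairs in alphabetical order:
(backup, handoff): backup overlapped-by handoff ✓
(backup, snapshot): backup overlapped-by snapshot ✓
(backup, standup): backup overlapped-by standup ✓
(compaction, design_review): compaction overlapped-by design_review ✓
(design_review, backup): design_review overlapped-by backup ✓
(snapshot, handoff): snapshot overlapped-by handoff ✓
(snapshot, sync_call): snapshot overlapped-by sync_call ✓
(standup, handoff): standup overlapped-by handoff ✓
(standup, sync_call): standup overlapped-by sync_call ✓
Count: 9.

9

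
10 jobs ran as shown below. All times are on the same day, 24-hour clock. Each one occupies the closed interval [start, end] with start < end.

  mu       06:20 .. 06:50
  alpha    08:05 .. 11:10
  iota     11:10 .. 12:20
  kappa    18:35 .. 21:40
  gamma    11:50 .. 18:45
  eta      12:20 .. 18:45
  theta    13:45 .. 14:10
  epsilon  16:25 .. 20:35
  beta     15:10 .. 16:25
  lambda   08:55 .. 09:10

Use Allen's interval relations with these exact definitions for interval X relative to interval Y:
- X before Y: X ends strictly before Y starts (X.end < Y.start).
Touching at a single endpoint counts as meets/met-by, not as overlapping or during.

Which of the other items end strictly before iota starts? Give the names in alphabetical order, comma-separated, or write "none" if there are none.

lambda, mu

Target iota = [11:10, 12:20].
alpha [08:05, 11:10] → meets → no.
beta [15:10, 16:25] → after → no.
epsilon [16:25, 20:35] → after → no.
eta [12:20, 18:45] → met-by → no.
gamma [11:50, 18:45] → overlapped-by → no.
kappa [18:35, 21:40] → after → no.
lambda [08:55, 09:10] → before → yes.
mu [06:20, 06:50] → before → yes.
theta [13:45, 14:10] → after → no.
Result: lambda, mu.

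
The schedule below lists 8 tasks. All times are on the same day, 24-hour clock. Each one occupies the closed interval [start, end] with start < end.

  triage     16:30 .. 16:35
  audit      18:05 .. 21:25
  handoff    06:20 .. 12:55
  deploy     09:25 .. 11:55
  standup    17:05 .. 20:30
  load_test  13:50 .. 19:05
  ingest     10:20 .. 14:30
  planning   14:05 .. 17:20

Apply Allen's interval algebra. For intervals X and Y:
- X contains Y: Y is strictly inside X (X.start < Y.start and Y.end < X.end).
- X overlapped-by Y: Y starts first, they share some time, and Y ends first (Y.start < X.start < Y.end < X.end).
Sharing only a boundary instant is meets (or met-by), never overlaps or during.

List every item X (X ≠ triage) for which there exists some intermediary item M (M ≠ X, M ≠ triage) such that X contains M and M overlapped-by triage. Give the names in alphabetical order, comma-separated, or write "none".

none

Target triage = [16:30, 16:35].
Intermediaries M with M overlapped-by triage: none.
Union: none.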